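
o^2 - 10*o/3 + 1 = (o - 3)*(o - 1/3)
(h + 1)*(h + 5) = h^2 + 6*h + 5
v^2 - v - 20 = (v - 5)*(v + 4)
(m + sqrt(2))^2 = m^2 + 2*sqrt(2)*m + 2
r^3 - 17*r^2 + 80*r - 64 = (r - 8)^2*(r - 1)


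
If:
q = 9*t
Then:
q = 9*t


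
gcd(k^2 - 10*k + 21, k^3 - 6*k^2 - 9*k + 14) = k - 7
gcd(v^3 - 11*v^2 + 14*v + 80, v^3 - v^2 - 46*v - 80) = v^2 - 6*v - 16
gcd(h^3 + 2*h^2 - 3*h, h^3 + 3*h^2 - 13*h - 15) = 1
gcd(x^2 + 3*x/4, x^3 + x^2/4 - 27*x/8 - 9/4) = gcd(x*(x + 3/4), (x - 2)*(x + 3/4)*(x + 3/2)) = x + 3/4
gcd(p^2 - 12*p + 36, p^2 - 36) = p - 6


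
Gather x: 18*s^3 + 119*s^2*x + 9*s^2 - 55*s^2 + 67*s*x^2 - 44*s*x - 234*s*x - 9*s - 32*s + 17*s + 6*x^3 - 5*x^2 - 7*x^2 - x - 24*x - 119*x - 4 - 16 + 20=18*s^3 - 46*s^2 - 24*s + 6*x^3 + x^2*(67*s - 12) + x*(119*s^2 - 278*s - 144)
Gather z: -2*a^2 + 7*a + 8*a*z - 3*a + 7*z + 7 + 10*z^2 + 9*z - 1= -2*a^2 + 4*a + 10*z^2 + z*(8*a + 16) + 6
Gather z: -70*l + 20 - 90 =-70*l - 70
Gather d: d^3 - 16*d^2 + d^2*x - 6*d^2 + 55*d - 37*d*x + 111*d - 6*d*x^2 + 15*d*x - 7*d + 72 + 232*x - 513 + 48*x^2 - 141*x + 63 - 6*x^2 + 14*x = d^3 + d^2*(x - 22) + d*(-6*x^2 - 22*x + 159) + 42*x^2 + 105*x - 378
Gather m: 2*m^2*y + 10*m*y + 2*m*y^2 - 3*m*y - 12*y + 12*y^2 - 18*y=2*m^2*y + m*(2*y^2 + 7*y) + 12*y^2 - 30*y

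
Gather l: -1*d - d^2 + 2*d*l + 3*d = -d^2 + 2*d*l + 2*d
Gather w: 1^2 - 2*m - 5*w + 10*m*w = -2*m + w*(10*m - 5) + 1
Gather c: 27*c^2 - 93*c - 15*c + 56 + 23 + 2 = 27*c^2 - 108*c + 81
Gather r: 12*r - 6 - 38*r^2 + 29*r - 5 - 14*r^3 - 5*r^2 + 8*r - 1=-14*r^3 - 43*r^2 + 49*r - 12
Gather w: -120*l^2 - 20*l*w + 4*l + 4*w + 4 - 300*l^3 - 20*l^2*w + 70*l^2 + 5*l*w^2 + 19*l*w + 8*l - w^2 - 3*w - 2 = -300*l^3 - 50*l^2 + 12*l + w^2*(5*l - 1) + w*(-20*l^2 - l + 1) + 2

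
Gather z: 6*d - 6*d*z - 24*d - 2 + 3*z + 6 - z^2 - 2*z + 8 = -18*d - z^2 + z*(1 - 6*d) + 12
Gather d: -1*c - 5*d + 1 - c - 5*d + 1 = -2*c - 10*d + 2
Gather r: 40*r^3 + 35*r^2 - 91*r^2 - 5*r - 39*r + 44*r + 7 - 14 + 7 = 40*r^3 - 56*r^2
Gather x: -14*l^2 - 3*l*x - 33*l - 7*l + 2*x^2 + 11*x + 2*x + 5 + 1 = -14*l^2 - 40*l + 2*x^2 + x*(13 - 3*l) + 6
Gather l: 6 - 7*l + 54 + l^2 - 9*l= l^2 - 16*l + 60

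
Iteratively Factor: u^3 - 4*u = (u + 2)*(u^2 - 2*u) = u*(u + 2)*(u - 2)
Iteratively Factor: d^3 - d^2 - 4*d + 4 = (d - 2)*(d^2 + d - 2) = (d - 2)*(d - 1)*(d + 2)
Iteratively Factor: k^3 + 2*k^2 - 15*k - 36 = (k - 4)*(k^2 + 6*k + 9) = (k - 4)*(k + 3)*(k + 3)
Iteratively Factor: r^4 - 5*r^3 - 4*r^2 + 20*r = (r - 2)*(r^3 - 3*r^2 - 10*r) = (r - 5)*(r - 2)*(r^2 + 2*r) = (r - 5)*(r - 2)*(r + 2)*(r)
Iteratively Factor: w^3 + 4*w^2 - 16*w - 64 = (w - 4)*(w^2 + 8*w + 16) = (w - 4)*(w + 4)*(w + 4)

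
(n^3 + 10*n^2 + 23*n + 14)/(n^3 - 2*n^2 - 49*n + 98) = (n^2 + 3*n + 2)/(n^2 - 9*n + 14)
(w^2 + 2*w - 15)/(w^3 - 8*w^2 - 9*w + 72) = (w + 5)/(w^2 - 5*w - 24)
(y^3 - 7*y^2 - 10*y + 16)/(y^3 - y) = (y^2 - 6*y - 16)/(y*(y + 1))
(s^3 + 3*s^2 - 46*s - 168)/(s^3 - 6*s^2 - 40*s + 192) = (s^2 - 3*s - 28)/(s^2 - 12*s + 32)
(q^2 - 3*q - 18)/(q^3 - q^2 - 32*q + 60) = (q^2 - 3*q - 18)/(q^3 - q^2 - 32*q + 60)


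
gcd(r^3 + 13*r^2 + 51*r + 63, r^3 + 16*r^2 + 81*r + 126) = r^2 + 10*r + 21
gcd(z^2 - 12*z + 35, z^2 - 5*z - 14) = z - 7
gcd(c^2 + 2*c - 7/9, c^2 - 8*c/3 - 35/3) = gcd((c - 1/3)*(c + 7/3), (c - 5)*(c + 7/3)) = c + 7/3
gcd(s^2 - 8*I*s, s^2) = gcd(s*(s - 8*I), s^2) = s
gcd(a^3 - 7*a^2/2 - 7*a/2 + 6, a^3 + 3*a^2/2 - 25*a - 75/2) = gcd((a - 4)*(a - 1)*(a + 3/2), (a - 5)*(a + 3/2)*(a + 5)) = a + 3/2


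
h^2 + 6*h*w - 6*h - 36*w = (h - 6)*(h + 6*w)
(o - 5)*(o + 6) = o^2 + o - 30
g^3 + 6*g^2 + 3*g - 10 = (g - 1)*(g + 2)*(g + 5)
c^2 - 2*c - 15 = (c - 5)*(c + 3)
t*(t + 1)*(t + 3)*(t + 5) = t^4 + 9*t^3 + 23*t^2 + 15*t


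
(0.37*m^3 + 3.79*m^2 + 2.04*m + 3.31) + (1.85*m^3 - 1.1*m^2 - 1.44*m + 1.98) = 2.22*m^3 + 2.69*m^2 + 0.6*m + 5.29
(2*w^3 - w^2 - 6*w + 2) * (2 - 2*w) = -4*w^4 + 6*w^3 + 10*w^2 - 16*w + 4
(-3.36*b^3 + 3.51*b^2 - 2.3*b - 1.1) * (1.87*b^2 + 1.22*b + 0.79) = -6.2832*b^5 + 2.4645*b^4 - 2.6732*b^3 - 2.0901*b^2 - 3.159*b - 0.869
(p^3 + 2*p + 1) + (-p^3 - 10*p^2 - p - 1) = -10*p^2 + p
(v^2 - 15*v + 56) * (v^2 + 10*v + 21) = v^4 - 5*v^3 - 73*v^2 + 245*v + 1176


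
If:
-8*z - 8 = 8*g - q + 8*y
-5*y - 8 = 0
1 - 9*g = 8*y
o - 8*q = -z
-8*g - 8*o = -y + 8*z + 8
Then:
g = 23/15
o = -1687/960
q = -41/120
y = -8/5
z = -937/960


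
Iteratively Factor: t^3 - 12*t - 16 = (t + 2)*(t^2 - 2*t - 8) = (t - 4)*(t + 2)*(t + 2)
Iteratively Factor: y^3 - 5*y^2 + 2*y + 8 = (y - 2)*(y^2 - 3*y - 4) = (y - 4)*(y - 2)*(y + 1)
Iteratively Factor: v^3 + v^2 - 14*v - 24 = (v + 3)*(v^2 - 2*v - 8) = (v - 4)*(v + 3)*(v + 2)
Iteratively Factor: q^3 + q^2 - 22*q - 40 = (q + 4)*(q^2 - 3*q - 10) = (q + 2)*(q + 4)*(q - 5)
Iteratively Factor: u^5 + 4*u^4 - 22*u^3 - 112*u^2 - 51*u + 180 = (u + 3)*(u^4 + u^3 - 25*u^2 - 37*u + 60) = (u - 1)*(u + 3)*(u^3 + 2*u^2 - 23*u - 60) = (u - 5)*(u - 1)*(u + 3)*(u^2 + 7*u + 12) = (u - 5)*(u - 1)*(u + 3)^2*(u + 4)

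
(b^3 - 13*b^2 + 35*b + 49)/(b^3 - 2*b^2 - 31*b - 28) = (b - 7)/(b + 4)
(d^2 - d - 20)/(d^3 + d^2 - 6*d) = (d^2 - d - 20)/(d*(d^2 + d - 6))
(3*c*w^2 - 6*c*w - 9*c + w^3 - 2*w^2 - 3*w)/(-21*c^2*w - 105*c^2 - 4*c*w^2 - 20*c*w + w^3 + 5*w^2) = (w^2 - 2*w - 3)/(-7*c*w - 35*c + w^2 + 5*w)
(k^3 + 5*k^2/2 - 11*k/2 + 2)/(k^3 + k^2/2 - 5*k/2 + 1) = (k + 4)/(k + 2)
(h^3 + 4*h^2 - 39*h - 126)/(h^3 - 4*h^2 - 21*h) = (h^2 + h - 42)/(h*(h - 7))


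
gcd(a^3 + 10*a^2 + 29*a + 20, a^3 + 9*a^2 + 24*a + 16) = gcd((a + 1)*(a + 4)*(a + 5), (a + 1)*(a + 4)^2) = a^2 + 5*a + 4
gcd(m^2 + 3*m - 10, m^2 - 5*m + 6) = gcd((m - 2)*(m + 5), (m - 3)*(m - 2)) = m - 2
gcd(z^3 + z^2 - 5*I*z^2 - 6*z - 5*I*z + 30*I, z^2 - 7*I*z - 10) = z - 5*I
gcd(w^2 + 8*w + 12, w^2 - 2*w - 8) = w + 2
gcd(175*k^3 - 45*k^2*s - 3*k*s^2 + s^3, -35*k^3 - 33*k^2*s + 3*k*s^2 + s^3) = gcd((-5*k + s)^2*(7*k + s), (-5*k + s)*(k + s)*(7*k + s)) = -35*k^2 + 2*k*s + s^2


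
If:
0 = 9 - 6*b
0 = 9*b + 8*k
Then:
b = 3/2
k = -27/16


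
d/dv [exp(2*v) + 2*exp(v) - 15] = 2*(exp(v) + 1)*exp(v)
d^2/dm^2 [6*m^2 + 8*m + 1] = 12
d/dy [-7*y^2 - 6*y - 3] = -14*y - 6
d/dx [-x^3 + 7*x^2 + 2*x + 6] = -3*x^2 + 14*x + 2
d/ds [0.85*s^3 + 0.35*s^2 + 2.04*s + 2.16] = 2.55*s^2 + 0.7*s + 2.04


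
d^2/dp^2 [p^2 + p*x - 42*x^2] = 2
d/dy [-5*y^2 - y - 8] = -10*y - 1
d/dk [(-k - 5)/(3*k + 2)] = 13/(3*k + 2)^2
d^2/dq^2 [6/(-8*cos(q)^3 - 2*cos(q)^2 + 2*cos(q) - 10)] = 3*(-(2*cos(q) + 2*cos(2*q) + 9*cos(3*q))*(4*cos(q)^3 + cos(q)^2 - cos(q) + 5) - 2*(12*cos(q)^2 + 2*cos(q) - 1)^2*sin(q)^2)/(4*cos(q)^3 + cos(q)^2 - cos(q) + 5)^3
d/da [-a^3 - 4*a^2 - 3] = a*(-3*a - 8)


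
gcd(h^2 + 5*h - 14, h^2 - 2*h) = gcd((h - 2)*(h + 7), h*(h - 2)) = h - 2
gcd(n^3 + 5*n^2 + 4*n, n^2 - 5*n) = n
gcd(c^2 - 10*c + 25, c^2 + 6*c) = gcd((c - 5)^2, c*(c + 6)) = 1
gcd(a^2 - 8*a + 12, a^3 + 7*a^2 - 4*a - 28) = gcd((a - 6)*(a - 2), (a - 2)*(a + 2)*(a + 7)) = a - 2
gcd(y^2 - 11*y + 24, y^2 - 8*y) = y - 8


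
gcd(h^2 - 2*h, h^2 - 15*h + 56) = 1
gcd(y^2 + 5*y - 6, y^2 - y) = y - 1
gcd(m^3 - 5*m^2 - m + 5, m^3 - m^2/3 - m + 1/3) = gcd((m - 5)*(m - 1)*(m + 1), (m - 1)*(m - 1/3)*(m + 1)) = m^2 - 1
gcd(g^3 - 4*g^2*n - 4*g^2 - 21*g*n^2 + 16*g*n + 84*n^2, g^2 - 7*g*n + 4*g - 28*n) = g - 7*n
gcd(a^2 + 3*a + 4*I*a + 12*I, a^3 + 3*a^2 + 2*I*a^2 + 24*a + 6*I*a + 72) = a + 3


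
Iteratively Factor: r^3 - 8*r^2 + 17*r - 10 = (r - 2)*(r^2 - 6*r + 5) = (r - 2)*(r - 1)*(r - 5)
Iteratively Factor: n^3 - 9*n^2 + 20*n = (n)*(n^2 - 9*n + 20) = n*(n - 4)*(n - 5)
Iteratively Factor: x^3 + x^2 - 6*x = (x + 3)*(x^2 - 2*x) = (x - 2)*(x + 3)*(x)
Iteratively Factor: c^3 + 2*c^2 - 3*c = (c - 1)*(c^2 + 3*c) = c*(c - 1)*(c + 3)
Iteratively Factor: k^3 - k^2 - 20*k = (k)*(k^2 - k - 20) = k*(k + 4)*(k - 5)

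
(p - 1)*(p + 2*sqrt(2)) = p^2 - p + 2*sqrt(2)*p - 2*sqrt(2)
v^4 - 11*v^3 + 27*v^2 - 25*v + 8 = (v - 8)*(v - 1)^3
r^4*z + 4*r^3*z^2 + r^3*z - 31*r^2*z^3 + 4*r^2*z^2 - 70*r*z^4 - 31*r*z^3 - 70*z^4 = (r - 5*z)*(r + 2*z)*(r + 7*z)*(r*z + z)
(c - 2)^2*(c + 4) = c^3 - 12*c + 16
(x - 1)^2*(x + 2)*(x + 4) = x^4 + 4*x^3 - 3*x^2 - 10*x + 8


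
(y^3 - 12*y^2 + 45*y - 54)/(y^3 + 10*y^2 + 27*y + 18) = (y^3 - 12*y^2 + 45*y - 54)/(y^3 + 10*y^2 + 27*y + 18)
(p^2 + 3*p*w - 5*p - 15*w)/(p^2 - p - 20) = (p + 3*w)/(p + 4)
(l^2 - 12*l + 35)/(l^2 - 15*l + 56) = (l - 5)/(l - 8)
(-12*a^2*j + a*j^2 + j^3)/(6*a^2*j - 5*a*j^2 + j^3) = (-4*a - j)/(2*a - j)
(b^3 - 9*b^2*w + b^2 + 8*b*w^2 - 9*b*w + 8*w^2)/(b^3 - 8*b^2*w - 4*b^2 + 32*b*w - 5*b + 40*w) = (b - w)/(b - 5)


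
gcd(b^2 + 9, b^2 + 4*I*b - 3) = b + 3*I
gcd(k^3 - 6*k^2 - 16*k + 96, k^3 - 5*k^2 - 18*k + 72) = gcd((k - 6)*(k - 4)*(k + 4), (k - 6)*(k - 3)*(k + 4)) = k^2 - 2*k - 24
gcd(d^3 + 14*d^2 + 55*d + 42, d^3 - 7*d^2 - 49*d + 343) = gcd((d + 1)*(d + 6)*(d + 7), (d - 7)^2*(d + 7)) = d + 7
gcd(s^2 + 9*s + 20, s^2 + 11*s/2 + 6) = s + 4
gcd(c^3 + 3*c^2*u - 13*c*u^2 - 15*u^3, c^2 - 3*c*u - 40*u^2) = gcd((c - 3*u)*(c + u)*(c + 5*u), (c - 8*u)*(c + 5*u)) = c + 5*u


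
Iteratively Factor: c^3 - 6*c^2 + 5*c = (c - 5)*(c^2 - c) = c*(c - 5)*(c - 1)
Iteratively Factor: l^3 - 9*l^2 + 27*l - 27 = (l - 3)*(l^2 - 6*l + 9) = (l - 3)^2*(l - 3)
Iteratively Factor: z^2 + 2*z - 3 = (z + 3)*(z - 1)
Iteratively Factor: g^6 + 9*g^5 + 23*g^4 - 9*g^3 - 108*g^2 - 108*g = (g + 3)*(g^5 + 6*g^4 + 5*g^3 - 24*g^2 - 36*g) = g*(g + 3)*(g^4 + 6*g^3 + 5*g^2 - 24*g - 36) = g*(g - 2)*(g + 3)*(g^3 + 8*g^2 + 21*g + 18) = g*(g - 2)*(g + 2)*(g + 3)*(g^2 + 6*g + 9) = g*(g - 2)*(g + 2)*(g + 3)^2*(g + 3)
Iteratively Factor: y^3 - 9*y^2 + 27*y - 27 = (y - 3)*(y^2 - 6*y + 9) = (y - 3)^2*(y - 3)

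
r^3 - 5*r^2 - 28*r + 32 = (r - 8)*(r - 1)*(r + 4)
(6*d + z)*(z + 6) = 6*d*z + 36*d + z^2 + 6*z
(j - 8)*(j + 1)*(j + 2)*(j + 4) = j^4 - j^3 - 42*j^2 - 104*j - 64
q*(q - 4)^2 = q^3 - 8*q^2 + 16*q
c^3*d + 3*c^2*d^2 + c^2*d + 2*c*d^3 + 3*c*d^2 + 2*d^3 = (c + d)*(c + 2*d)*(c*d + d)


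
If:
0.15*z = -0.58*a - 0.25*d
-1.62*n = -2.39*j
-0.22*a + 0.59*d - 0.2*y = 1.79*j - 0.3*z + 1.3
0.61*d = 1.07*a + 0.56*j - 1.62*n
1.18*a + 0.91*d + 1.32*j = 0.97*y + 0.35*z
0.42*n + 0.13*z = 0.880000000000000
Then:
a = -0.70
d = -1.85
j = 0.21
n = 0.31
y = -4.38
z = 5.78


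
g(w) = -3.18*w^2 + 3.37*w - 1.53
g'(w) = 3.37 - 6.36*w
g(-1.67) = -16.03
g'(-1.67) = 13.99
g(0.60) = -0.65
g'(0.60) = -0.45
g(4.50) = -50.76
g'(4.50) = -25.25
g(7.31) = -146.82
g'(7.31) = -43.12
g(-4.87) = -93.36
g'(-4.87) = 34.34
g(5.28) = -72.39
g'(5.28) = -30.21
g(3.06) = -20.99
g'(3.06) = -16.09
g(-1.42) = -12.73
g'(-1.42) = 12.40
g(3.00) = -20.04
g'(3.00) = -15.71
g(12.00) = -419.01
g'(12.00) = -72.95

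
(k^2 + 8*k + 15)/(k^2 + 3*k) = (k + 5)/k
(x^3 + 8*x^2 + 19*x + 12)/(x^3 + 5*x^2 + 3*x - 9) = (x^2 + 5*x + 4)/(x^2 + 2*x - 3)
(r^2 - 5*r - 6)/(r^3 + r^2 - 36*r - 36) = 1/(r + 6)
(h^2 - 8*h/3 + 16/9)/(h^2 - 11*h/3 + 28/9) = (3*h - 4)/(3*h - 7)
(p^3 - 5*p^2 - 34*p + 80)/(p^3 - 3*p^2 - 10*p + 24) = (p^2 - 3*p - 40)/(p^2 - p - 12)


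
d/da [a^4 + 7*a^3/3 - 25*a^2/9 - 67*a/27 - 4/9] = 4*a^3 + 7*a^2 - 50*a/9 - 67/27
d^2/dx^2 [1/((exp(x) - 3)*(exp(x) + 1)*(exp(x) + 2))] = (9*exp(5*x) - 14*exp(3*x) + 54*exp(2*x) + 49*exp(x) - 42)*exp(x)/(exp(9*x) - 21*exp(7*x) - 18*exp(6*x) + 147*exp(5*x) + 252*exp(4*x) - 235*exp(3*x) - 882*exp(2*x) - 756*exp(x) - 216)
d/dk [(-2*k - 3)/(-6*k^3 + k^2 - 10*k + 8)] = 2*(6*k^3 - k^2 + 10*k - (2*k + 3)*(9*k^2 - k + 5) - 8)/(6*k^3 - k^2 + 10*k - 8)^2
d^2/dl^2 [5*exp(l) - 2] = 5*exp(l)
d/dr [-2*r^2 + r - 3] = 1 - 4*r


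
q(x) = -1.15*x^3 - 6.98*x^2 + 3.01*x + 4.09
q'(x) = -3.45*x^2 - 13.96*x + 3.01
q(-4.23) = -46.49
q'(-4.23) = 0.33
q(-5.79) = -24.12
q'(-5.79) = -31.82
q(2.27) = -38.50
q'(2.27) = -46.46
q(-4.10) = -46.33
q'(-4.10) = 2.25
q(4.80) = -269.46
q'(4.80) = -143.49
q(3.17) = -93.14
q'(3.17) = -75.91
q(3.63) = -131.97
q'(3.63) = -93.13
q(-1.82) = -17.58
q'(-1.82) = 16.99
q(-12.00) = 950.05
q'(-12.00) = -326.27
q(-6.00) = -16.85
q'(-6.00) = -37.43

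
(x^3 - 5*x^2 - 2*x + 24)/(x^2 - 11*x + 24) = (x^2 - 2*x - 8)/(x - 8)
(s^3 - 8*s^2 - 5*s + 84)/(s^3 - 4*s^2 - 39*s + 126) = (s^2 - s - 12)/(s^2 + 3*s - 18)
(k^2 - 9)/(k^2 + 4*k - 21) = (k + 3)/(k + 7)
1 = 1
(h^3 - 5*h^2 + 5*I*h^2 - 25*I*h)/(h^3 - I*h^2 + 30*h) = (h - 5)/(h - 6*I)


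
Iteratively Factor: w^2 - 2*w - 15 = (w - 5)*(w + 3)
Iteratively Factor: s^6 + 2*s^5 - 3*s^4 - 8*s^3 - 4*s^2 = (s)*(s^5 + 2*s^4 - 3*s^3 - 8*s^2 - 4*s) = s*(s - 2)*(s^4 + 4*s^3 + 5*s^2 + 2*s) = s*(s - 2)*(s + 2)*(s^3 + 2*s^2 + s) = s*(s - 2)*(s + 1)*(s + 2)*(s^2 + s) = s*(s - 2)*(s + 1)^2*(s + 2)*(s)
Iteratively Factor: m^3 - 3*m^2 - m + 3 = (m + 1)*(m^2 - 4*m + 3) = (m - 3)*(m + 1)*(m - 1)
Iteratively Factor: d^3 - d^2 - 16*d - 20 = (d - 5)*(d^2 + 4*d + 4) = (d - 5)*(d + 2)*(d + 2)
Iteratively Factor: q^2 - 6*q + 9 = (q - 3)*(q - 3)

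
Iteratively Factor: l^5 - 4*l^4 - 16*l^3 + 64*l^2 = (l - 4)*(l^4 - 16*l^2) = l*(l - 4)*(l^3 - 16*l) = l^2*(l - 4)*(l^2 - 16) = l^2*(l - 4)^2*(l + 4)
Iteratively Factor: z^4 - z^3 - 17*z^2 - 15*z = (z)*(z^3 - z^2 - 17*z - 15) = z*(z + 3)*(z^2 - 4*z - 5) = z*(z + 1)*(z + 3)*(z - 5)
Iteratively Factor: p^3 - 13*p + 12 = (p + 4)*(p^2 - 4*p + 3) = (p - 3)*(p + 4)*(p - 1)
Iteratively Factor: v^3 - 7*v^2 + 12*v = (v - 3)*(v^2 - 4*v) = v*(v - 3)*(v - 4)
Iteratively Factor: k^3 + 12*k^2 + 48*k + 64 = (k + 4)*(k^2 + 8*k + 16) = (k + 4)^2*(k + 4)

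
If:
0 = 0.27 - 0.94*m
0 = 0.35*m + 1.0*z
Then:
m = 0.29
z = -0.10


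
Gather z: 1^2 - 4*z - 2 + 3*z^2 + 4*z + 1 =3*z^2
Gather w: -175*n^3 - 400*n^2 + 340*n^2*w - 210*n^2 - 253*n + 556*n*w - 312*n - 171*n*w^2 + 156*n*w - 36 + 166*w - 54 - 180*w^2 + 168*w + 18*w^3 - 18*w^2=-175*n^3 - 610*n^2 - 565*n + 18*w^3 + w^2*(-171*n - 198) + w*(340*n^2 + 712*n + 334) - 90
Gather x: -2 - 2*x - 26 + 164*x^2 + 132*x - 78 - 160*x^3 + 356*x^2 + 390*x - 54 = -160*x^3 + 520*x^2 + 520*x - 160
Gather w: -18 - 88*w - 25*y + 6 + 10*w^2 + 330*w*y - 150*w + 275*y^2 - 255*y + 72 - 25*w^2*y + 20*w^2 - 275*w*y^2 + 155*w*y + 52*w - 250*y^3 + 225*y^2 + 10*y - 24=w^2*(30 - 25*y) + w*(-275*y^2 + 485*y - 186) - 250*y^3 + 500*y^2 - 270*y + 36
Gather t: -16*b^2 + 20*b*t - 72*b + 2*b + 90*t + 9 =-16*b^2 - 70*b + t*(20*b + 90) + 9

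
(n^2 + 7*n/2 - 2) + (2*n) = n^2 + 11*n/2 - 2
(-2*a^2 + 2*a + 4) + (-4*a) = -2*a^2 - 2*a + 4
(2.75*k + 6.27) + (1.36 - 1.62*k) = 1.13*k + 7.63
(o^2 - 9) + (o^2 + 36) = 2*o^2 + 27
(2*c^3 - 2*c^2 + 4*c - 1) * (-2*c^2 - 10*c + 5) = -4*c^5 - 16*c^4 + 22*c^3 - 48*c^2 + 30*c - 5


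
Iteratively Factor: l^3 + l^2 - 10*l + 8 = (l - 1)*(l^2 + 2*l - 8) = (l - 1)*(l + 4)*(l - 2)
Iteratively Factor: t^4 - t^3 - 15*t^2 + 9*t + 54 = (t - 3)*(t^3 + 2*t^2 - 9*t - 18) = (t - 3)*(t + 2)*(t^2 - 9) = (t - 3)*(t + 2)*(t + 3)*(t - 3)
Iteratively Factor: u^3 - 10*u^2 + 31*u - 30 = (u - 5)*(u^2 - 5*u + 6) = (u - 5)*(u - 2)*(u - 3)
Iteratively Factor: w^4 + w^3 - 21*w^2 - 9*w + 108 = (w + 4)*(w^3 - 3*w^2 - 9*w + 27) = (w - 3)*(w + 4)*(w^2 - 9) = (w - 3)^2*(w + 4)*(w + 3)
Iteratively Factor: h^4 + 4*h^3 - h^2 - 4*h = (h - 1)*(h^3 + 5*h^2 + 4*h) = (h - 1)*(h + 4)*(h^2 + h) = h*(h - 1)*(h + 4)*(h + 1)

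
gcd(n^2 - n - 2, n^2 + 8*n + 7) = n + 1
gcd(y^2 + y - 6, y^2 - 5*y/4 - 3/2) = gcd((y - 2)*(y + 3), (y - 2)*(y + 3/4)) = y - 2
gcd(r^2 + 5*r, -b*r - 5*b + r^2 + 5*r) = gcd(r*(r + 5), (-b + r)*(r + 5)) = r + 5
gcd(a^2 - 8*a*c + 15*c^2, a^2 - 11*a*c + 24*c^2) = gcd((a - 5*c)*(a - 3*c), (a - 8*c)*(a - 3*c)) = a - 3*c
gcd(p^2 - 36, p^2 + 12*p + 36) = p + 6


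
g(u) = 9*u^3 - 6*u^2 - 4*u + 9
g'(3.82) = 344.15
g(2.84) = 155.40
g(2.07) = 54.84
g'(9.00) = 2075.00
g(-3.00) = -276.00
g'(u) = 27*u^2 - 12*u - 4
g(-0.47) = 8.62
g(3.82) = 407.85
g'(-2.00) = 128.00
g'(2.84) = 179.69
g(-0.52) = 8.19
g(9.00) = 6048.00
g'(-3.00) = 275.00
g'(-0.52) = 9.54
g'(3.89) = 357.89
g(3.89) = 432.42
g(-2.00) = -79.00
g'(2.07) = 86.85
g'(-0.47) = 7.60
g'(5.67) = 795.98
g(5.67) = 1433.98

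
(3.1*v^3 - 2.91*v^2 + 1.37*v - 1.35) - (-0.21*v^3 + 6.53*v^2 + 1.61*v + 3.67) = 3.31*v^3 - 9.44*v^2 - 0.24*v - 5.02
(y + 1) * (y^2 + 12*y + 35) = y^3 + 13*y^2 + 47*y + 35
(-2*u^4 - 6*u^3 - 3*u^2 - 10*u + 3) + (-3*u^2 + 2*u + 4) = -2*u^4 - 6*u^3 - 6*u^2 - 8*u + 7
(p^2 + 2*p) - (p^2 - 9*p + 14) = 11*p - 14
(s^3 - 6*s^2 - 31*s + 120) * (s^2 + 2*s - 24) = s^5 - 4*s^4 - 67*s^3 + 202*s^2 + 984*s - 2880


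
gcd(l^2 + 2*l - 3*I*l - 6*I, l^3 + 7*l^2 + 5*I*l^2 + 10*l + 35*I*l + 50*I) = l + 2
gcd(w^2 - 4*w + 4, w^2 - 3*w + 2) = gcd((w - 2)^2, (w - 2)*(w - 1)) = w - 2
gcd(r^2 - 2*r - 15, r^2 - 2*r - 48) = 1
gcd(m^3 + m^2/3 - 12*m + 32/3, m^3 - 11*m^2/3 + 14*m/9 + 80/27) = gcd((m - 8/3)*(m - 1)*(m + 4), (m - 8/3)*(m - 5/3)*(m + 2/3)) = m - 8/3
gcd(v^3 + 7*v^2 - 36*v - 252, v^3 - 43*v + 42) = v^2 + v - 42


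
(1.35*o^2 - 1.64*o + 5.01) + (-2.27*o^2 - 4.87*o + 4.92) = -0.92*o^2 - 6.51*o + 9.93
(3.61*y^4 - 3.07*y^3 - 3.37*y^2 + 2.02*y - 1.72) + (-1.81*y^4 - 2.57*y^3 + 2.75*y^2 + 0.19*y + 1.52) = 1.8*y^4 - 5.64*y^3 - 0.62*y^2 + 2.21*y - 0.2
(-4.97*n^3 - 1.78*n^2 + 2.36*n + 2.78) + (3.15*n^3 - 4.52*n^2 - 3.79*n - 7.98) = -1.82*n^3 - 6.3*n^2 - 1.43*n - 5.2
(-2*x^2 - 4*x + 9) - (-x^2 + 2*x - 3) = -x^2 - 6*x + 12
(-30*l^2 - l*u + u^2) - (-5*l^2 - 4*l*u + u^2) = -25*l^2 + 3*l*u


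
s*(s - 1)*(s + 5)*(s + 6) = s^4 + 10*s^3 + 19*s^2 - 30*s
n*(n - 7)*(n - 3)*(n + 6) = n^4 - 4*n^3 - 39*n^2 + 126*n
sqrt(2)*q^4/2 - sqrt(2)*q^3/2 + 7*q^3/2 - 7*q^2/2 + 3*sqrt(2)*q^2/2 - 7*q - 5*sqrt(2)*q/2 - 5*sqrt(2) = (q - 2)*(q + sqrt(2))*(q + 5*sqrt(2)/2)*(sqrt(2)*q/2 + sqrt(2)/2)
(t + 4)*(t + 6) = t^2 + 10*t + 24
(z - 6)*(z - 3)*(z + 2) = z^3 - 7*z^2 + 36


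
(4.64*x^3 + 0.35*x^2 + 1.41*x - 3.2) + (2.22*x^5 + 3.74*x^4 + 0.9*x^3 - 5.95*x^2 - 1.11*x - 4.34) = 2.22*x^5 + 3.74*x^4 + 5.54*x^3 - 5.6*x^2 + 0.3*x - 7.54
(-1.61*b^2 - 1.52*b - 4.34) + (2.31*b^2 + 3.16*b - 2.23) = 0.7*b^2 + 1.64*b - 6.57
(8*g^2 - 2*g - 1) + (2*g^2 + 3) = 10*g^2 - 2*g + 2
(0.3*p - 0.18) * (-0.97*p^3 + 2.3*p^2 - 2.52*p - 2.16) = -0.291*p^4 + 0.8646*p^3 - 1.17*p^2 - 0.1944*p + 0.3888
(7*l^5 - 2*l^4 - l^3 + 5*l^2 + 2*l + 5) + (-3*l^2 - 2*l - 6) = 7*l^5 - 2*l^4 - l^3 + 2*l^2 - 1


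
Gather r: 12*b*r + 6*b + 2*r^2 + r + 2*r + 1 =6*b + 2*r^2 + r*(12*b + 3) + 1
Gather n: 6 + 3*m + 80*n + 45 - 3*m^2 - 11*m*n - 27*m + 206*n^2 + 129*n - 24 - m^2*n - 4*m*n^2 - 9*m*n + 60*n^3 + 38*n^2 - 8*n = -3*m^2 - 24*m + 60*n^3 + n^2*(244 - 4*m) + n*(-m^2 - 20*m + 201) + 27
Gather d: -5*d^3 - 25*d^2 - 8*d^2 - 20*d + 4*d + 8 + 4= -5*d^3 - 33*d^2 - 16*d + 12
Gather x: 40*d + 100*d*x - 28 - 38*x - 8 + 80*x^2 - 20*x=40*d + 80*x^2 + x*(100*d - 58) - 36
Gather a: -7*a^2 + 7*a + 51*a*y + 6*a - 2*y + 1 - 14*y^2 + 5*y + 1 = -7*a^2 + a*(51*y + 13) - 14*y^2 + 3*y + 2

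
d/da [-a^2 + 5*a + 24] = 5 - 2*a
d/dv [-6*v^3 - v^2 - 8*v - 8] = -18*v^2 - 2*v - 8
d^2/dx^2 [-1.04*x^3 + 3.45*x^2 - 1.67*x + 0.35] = 6.9 - 6.24*x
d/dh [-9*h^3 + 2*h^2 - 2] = h*(4 - 27*h)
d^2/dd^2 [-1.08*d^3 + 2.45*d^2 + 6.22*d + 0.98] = 4.9 - 6.48*d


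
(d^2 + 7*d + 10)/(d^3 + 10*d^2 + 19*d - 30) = (d + 2)/(d^2 + 5*d - 6)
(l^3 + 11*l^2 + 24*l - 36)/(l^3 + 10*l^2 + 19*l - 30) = (l + 6)/(l + 5)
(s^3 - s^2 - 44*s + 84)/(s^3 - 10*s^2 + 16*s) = (s^2 + s - 42)/(s*(s - 8))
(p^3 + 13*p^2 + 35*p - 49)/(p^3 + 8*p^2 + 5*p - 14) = (p + 7)/(p + 2)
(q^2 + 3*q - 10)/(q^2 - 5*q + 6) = (q + 5)/(q - 3)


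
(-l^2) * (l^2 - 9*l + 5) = -l^4 + 9*l^3 - 5*l^2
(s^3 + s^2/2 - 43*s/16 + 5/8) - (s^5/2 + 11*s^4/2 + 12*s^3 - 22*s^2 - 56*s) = -s^5/2 - 11*s^4/2 - 11*s^3 + 45*s^2/2 + 853*s/16 + 5/8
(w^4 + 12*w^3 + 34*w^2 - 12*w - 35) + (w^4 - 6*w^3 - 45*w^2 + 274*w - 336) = 2*w^4 + 6*w^3 - 11*w^2 + 262*w - 371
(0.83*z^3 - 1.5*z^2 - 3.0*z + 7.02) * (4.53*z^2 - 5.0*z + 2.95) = 3.7599*z^5 - 10.945*z^4 - 3.6415*z^3 + 42.3756*z^2 - 43.95*z + 20.709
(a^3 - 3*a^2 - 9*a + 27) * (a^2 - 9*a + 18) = a^5 - 12*a^4 + 36*a^3 + 54*a^2 - 405*a + 486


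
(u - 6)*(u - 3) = u^2 - 9*u + 18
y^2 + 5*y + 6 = (y + 2)*(y + 3)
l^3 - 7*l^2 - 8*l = l*(l - 8)*(l + 1)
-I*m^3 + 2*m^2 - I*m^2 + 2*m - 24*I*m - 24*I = (m - 4*I)*(m + 6*I)*(-I*m - I)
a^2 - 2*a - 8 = (a - 4)*(a + 2)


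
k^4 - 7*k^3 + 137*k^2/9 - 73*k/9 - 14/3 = (k - 3)*(k - 7/3)*(k - 2)*(k + 1/3)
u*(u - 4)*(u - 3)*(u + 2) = u^4 - 5*u^3 - 2*u^2 + 24*u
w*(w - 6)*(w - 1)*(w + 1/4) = w^4 - 27*w^3/4 + 17*w^2/4 + 3*w/2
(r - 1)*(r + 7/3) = r^2 + 4*r/3 - 7/3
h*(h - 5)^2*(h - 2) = h^4 - 12*h^3 + 45*h^2 - 50*h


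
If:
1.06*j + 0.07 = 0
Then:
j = -0.07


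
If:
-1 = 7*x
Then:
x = -1/7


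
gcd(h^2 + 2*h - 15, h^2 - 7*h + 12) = h - 3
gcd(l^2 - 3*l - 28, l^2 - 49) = l - 7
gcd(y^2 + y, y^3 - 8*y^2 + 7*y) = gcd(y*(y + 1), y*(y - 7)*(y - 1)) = y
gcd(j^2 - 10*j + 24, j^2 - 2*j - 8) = j - 4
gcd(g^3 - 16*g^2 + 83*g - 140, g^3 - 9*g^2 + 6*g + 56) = g^2 - 11*g + 28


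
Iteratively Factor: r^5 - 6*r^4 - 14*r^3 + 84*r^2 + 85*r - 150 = (r - 5)*(r^4 - r^3 - 19*r^2 - 11*r + 30) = (r - 5)*(r - 1)*(r^3 - 19*r - 30) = (r - 5)*(r - 1)*(r + 3)*(r^2 - 3*r - 10) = (r - 5)^2*(r - 1)*(r + 3)*(r + 2)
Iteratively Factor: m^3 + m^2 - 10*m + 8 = (m - 1)*(m^2 + 2*m - 8) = (m - 2)*(m - 1)*(m + 4)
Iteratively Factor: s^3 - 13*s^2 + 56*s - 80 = (s - 5)*(s^2 - 8*s + 16) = (s - 5)*(s - 4)*(s - 4)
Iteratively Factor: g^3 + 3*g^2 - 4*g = (g - 1)*(g^2 + 4*g) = (g - 1)*(g + 4)*(g)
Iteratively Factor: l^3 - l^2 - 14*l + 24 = (l - 2)*(l^2 + l - 12) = (l - 2)*(l + 4)*(l - 3)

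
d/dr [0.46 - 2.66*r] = -2.66000000000000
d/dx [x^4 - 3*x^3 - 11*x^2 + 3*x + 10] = 4*x^3 - 9*x^2 - 22*x + 3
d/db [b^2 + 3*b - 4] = 2*b + 3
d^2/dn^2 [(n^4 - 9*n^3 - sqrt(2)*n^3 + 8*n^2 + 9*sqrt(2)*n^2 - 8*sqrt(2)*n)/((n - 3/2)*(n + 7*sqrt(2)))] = 4*(4*n^6 - 18*n^5 + 84*sqrt(2)*n^5 - 378*sqrt(2)*n^4 + 1203*n^4 - 8685*n^3 + 279*sqrt(2)*n^3 + 1071*sqrt(2)*n^2 + 23058*n^2 - 25830*n - 2646*sqrt(2)*n + 3234*sqrt(2) + 8064)/(8*n^6 - 36*n^5 + 168*sqrt(2)*n^5 - 756*sqrt(2)*n^4 + 2406*n^4 - 10611*n^3 + 6622*sqrt(2)*n^3 - 25263*sqrt(2)*n^2 + 15876*n^2 - 7938*n + 37044*sqrt(2)*n - 18522*sqrt(2))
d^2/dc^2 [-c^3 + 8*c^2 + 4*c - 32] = 16 - 6*c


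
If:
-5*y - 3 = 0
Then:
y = -3/5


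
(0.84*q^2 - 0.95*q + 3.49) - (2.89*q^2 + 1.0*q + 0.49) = -2.05*q^2 - 1.95*q + 3.0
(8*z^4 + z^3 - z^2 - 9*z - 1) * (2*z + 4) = 16*z^5 + 34*z^4 + 2*z^3 - 22*z^2 - 38*z - 4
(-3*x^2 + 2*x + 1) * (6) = -18*x^2 + 12*x + 6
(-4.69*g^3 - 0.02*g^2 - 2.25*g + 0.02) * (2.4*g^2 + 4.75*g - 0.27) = -11.256*g^5 - 22.3255*g^4 - 4.2287*g^3 - 10.6341*g^2 + 0.7025*g - 0.0054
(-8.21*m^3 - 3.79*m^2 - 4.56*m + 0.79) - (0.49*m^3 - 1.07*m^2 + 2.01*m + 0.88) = -8.7*m^3 - 2.72*m^2 - 6.57*m - 0.09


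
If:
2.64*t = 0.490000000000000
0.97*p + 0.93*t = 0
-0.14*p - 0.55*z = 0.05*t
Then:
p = -0.18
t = 0.19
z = 0.03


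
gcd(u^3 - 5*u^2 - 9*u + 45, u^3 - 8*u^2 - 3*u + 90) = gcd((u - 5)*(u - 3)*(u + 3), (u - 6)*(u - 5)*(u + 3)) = u^2 - 2*u - 15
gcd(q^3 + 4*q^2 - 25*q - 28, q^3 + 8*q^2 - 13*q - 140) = q^2 + 3*q - 28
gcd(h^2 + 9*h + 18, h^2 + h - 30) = h + 6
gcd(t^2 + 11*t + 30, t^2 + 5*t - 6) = t + 6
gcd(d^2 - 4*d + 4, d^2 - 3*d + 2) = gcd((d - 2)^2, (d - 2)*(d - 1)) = d - 2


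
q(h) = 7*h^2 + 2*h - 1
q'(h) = 14*h + 2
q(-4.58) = 136.67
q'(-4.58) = -62.12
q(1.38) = 15.09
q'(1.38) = 21.32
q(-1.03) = 4.37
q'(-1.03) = -12.42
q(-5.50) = 199.75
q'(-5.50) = -75.00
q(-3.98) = 101.92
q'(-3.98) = -53.72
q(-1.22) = 6.98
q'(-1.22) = -15.08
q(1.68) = 22.12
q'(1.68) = 25.52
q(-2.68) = 43.92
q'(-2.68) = -35.52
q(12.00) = 1031.00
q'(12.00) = 170.00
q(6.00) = 263.00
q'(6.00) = 86.00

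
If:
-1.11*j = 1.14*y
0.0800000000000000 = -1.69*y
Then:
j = 0.05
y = -0.05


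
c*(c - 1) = c^2 - c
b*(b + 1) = b^2 + b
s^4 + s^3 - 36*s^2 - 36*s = s*(s - 6)*(s + 1)*(s + 6)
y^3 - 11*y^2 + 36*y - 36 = (y - 6)*(y - 3)*(y - 2)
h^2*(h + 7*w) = h^3 + 7*h^2*w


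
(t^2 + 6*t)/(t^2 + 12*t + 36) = t/(t + 6)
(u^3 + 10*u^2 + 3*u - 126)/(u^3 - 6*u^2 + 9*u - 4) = (u^3 + 10*u^2 + 3*u - 126)/(u^3 - 6*u^2 + 9*u - 4)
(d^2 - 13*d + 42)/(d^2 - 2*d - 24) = (d - 7)/(d + 4)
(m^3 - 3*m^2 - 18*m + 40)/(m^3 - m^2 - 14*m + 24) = (m - 5)/(m - 3)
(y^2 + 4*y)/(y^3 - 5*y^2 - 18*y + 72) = y/(y^2 - 9*y + 18)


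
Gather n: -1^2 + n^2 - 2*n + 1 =n^2 - 2*n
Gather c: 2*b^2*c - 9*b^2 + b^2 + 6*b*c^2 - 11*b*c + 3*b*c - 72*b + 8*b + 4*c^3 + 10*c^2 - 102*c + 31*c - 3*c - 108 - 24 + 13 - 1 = -8*b^2 - 64*b + 4*c^3 + c^2*(6*b + 10) + c*(2*b^2 - 8*b - 74) - 120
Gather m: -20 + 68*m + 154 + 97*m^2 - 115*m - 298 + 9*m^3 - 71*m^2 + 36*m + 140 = 9*m^3 + 26*m^2 - 11*m - 24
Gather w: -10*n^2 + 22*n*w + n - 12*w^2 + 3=-10*n^2 + 22*n*w + n - 12*w^2 + 3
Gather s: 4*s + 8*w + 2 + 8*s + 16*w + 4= 12*s + 24*w + 6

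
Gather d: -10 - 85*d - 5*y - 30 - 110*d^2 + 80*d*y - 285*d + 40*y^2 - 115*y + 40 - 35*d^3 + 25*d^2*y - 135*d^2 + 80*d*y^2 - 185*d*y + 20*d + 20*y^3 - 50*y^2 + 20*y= -35*d^3 + d^2*(25*y - 245) + d*(80*y^2 - 105*y - 350) + 20*y^3 - 10*y^2 - 100*y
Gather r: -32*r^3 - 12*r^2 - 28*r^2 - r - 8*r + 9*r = -32*r^3 - 40*r^2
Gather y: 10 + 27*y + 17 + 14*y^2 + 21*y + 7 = 14*y^2 + 48*y + 34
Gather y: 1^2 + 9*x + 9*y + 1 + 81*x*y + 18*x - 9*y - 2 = 81*x*y + 27*x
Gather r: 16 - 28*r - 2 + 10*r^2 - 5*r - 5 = 10*r^2 - 33*r + 9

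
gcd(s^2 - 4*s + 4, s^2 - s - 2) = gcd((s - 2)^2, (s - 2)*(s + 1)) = s - 2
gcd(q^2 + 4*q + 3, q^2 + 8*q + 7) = q + 1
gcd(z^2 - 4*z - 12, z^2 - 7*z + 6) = z - 6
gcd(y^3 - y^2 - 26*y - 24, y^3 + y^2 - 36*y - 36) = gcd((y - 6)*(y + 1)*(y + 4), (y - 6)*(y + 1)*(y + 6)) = y^2 - 5*y - 6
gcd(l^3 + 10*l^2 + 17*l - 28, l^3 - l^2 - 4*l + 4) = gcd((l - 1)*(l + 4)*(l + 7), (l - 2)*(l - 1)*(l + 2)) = l - 1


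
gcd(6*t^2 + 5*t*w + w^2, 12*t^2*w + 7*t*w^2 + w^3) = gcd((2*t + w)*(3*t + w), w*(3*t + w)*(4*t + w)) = 3*t + w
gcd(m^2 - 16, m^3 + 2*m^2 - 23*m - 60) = m + 4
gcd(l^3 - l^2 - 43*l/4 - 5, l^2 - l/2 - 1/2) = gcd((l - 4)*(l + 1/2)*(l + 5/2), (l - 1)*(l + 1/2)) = l + 1/2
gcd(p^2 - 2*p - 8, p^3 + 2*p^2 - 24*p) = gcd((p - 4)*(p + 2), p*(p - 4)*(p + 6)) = p - 4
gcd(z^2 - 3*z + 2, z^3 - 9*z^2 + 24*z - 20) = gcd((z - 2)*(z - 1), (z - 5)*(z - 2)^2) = z - 2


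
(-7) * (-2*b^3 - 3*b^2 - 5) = 14*b^3 + 21*b^2 + 35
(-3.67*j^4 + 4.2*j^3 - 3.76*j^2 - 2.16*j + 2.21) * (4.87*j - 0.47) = -17.8729*j^5 + 22.1789*j^4 - 20.2852*j^3 - 8.752*j^2 + 11.7779*j - 1.0387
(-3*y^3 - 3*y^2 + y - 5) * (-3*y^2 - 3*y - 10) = 9*y^5 + 18*y^4 + 36*y^3 + 42*y^2 + 5*y + 50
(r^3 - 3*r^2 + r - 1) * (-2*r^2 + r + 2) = -2*r^5 + 7*r^4 - 3*r^3 - 3*r^2 + r - 2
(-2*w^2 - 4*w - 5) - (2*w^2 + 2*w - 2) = -4*w^2 - 6*w - 3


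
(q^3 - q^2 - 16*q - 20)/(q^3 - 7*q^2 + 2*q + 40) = (q + 2)/(q - 4)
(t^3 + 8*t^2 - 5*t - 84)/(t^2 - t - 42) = (-t^3 - 8*t^2 + 5*t + 84)/(-t^2 + t + 42)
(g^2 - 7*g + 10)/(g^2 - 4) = (g - 5)/(g + 2)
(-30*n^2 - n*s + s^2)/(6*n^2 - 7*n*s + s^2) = (5*n + s)/(-n + s)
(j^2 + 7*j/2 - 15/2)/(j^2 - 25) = (j - 3/2)/(j - 5)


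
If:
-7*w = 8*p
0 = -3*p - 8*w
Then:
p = 0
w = 0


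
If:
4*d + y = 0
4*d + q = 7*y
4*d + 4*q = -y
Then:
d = 0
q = 0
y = 0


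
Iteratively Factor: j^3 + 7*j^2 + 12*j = (j + 4)*(j^2 + 3*j) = (j + 3)*(j + 4)*(j)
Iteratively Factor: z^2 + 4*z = (z + 4)*(z)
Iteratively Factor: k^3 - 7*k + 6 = (k - 2)*(k^2 + 2*k - 3) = (k - 2)*(k + 3)*(k - 1)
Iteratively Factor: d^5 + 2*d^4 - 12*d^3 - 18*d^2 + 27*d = (d + 3)*(d^4 - d^3 - 9*d^2 + 9*d) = d*(d + 3)*(d^3 - d^2 - 9*d + 9) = d*(d - 1)*(d + 3)*(d^2 - 9) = d*(d - 3)*(d - 1)*(d + 3)*(d + 3)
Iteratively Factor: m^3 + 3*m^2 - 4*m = (m - 1)*(m^2 + 4*m) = (m - 1)*(m + 4)*(m)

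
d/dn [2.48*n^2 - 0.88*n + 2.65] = 4.96*n - 0.88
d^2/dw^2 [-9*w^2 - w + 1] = -18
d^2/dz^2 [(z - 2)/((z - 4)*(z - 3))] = 2*(z^3 - 6*z^2 + 6*z + 10)/(z^6 - 21*z^5 + 183*z^4 - 847*z^3 + 2196*z^2 - 3024*z + 1728)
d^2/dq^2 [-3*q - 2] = 0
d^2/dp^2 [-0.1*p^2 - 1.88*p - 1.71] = -0.200000000000000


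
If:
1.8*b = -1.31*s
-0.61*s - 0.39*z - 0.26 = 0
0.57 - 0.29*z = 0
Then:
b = 1.22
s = -1.68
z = 1.97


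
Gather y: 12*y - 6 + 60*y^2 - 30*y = 60*y^2 - 18*y - 6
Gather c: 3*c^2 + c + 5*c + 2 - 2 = 3*c^2 + 6*c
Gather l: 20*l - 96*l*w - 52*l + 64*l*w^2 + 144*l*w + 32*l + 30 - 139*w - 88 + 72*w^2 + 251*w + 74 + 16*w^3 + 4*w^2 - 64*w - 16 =l*(64*w^2 + 48*w) + 16*w^3 + 76*w^2 + 48*w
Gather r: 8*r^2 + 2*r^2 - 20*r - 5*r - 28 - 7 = 10*r^2 - 25*r - 35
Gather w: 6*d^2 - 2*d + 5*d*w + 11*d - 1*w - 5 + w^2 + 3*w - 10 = 6*d^2 + 9*d + w^2 + w*(5*d + 2) - 15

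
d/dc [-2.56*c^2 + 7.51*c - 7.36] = 7.51 - 5.12*c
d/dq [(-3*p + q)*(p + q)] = -2*p + 2*q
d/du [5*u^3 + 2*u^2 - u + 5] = 15*u^2 + 4*u - 1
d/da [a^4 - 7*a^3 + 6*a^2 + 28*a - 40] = 4*a^3 - 21*a^2 + 12*a + 28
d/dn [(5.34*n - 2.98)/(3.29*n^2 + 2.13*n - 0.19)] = (-17.5686*n^2 + 19.6084*n + 5.3328)/(10.8241*n^4 + 14.0154*n^3 + 3.2867*n^2 - 0.8094*n + 0.0361)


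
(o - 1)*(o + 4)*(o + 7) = o^3 + 10*o^2 + 17*o - 28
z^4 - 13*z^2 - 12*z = z*(z - 4)*(z + 1)*(z + 3)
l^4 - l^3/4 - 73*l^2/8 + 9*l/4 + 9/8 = (l - 3)*(l - 1/2)*(l + 1/4)*(l + 3)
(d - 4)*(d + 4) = d^2 - 16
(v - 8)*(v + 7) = v^2 - v - 56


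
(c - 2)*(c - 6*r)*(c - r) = c^3 - 7*c^2*r - 2*c^2 + 6*c*r^2 + 14*c*r - 12*r^2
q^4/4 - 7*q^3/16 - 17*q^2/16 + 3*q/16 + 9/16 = (q/4 + 1/4)*(q - 3)*(q - 3/4)*(q + 1)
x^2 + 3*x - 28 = (x - 4)*(x + 7)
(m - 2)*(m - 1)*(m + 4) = m^3 + m^2 - 10*m + 8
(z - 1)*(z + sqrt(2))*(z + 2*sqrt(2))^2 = z^4 - z^3 + 5*sqrt(2)*z^3 - 5*sqrt(2)*z^2 + 16*z^2 - 16*z + 8*sqrt(2)*z - 8*sqrt(2)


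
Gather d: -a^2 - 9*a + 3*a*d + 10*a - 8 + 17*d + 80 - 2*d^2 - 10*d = -a^2 + a - 2*d^2 + d*(3*a + 7) + 72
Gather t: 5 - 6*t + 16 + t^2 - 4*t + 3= t^2 - 10*t + 24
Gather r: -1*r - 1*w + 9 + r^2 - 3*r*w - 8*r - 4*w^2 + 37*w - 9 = r^2 + r*(-3*w - 9) - 4*w^2 + 36*w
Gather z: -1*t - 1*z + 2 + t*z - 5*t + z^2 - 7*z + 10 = -6*t + z^2 + z*(t - 8) + 12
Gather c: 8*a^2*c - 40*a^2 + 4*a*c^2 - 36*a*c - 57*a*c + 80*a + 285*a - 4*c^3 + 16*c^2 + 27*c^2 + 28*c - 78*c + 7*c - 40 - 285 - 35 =-40*a^2 + 365*a - 4*c^3 + c^2*(4*a + 43) + c*(8*a^2 - 93*a - 43) - 360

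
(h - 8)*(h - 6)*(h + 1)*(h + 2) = h^4 - 11*h^3 + 8*h^2 + 116*h + 96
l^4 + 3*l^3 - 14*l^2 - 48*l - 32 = (l - 4)*(l + 1)*(l + 2)*(l + 4)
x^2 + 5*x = x*(x + 5)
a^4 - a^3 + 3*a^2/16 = a^2*(a - 3/4)*(a - 1/4)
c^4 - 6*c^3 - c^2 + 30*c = c*(c - 5)*(c - 3)*(c + 2)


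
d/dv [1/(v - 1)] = -1/(v - 1)^2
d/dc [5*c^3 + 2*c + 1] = 15*c^2 + 2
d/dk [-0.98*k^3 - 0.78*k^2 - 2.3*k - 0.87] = -2.94*k^2 - 1.56*k - 2.3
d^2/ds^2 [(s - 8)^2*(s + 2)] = 6*s - 28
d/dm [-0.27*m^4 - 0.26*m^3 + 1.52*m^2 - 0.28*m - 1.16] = -1.08*m^3 - 0.78*m^2 + 3.04*m - 0.28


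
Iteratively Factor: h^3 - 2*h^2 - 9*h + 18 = (h - 3)*(h^2 + h - 6) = (h - 3)*(h - 2)*(h + 3)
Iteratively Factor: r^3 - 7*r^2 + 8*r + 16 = (r - 4)*(r^2 - 3*r - 4) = (r - 4)*(r + 1)*(r - 4)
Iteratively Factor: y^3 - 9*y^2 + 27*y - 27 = (y - 3)*(y^2 - 6*y + 9) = (y - 3)^2*(y - 3)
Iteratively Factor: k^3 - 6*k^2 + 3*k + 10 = (k + 1)*(k^2 - 7*k + 10) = (k - 5)*(k + 1)*(k - 2)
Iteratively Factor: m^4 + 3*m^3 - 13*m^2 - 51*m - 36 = (m - 4)*(m^3 + 7*m^2 + 15*m + 9) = (m - 4)*(m + 1)*(m^2 + 6*m + 9) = (m - 4)*(m + 1)*(m + 3)*(m + 3)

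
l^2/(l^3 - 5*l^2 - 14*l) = l/(l^2 - 5*l - 14)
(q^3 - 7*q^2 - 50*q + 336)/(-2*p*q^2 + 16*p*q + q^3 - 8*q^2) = (-q^2 - q + 42)/(q*(2*p - q))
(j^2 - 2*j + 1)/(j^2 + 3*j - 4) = (j - 1)/(j + 4)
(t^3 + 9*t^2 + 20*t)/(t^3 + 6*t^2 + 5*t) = (t + 4)/(t + 1)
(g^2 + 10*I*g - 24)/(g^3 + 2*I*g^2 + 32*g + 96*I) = (g + 6*I)/(g^2 - 2*I*g + 24)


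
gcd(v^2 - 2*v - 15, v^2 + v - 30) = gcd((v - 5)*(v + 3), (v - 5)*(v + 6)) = v - 5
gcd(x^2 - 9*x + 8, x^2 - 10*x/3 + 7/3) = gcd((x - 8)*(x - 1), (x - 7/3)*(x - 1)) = x - 1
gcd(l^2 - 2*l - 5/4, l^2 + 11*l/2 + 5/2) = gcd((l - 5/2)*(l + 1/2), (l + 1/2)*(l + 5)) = l + 1/2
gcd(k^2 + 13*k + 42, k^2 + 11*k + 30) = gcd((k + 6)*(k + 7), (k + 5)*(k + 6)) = k + 6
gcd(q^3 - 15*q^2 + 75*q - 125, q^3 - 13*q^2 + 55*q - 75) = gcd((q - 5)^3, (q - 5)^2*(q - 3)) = q^2 - 10*q + 25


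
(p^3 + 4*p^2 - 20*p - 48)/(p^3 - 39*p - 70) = (p^2 + 2*p - 24)/(p^2 - 2*p - 35)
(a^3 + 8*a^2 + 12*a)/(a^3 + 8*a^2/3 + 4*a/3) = 3*(a + 6)/(3*a + 2)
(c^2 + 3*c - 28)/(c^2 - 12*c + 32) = (c + 7)/(c - 8)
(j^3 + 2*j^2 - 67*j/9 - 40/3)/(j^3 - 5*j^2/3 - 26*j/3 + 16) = (j + 5/3)/(j - 2)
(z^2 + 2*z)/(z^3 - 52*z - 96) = z/(z^2 - 2*z - 48)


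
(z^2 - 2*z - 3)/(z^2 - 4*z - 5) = (z - 3)/(z - 5)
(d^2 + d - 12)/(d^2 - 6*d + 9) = (d + 4)/(d - 3)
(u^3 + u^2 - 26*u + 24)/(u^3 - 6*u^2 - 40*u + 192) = (u - 1)/(u - 8)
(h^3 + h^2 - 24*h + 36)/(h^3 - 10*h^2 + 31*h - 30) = (h + 6)/(h - 5)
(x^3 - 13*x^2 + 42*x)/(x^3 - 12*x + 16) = x*(x^2 - 13*x + 42)/(x^3 - 12*x + 16)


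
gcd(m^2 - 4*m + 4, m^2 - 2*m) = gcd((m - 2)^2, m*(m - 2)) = m - 2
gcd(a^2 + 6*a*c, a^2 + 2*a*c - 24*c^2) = a + 6*c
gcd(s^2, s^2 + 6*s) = s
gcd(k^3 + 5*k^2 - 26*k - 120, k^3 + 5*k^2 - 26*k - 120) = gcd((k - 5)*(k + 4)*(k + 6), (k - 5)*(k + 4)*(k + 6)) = k^3 + 5*k^2 - 26*k - 120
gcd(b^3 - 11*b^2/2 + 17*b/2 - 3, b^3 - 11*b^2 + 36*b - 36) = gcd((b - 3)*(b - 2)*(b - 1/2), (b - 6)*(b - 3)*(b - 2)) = b^2 - 5*b + 6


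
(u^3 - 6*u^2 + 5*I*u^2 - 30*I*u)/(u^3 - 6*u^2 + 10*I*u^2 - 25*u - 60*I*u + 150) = u/(u + 5*I)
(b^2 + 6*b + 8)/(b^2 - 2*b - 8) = (b + 4)/(b - 4)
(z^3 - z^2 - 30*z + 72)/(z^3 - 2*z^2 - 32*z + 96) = (z - 3)/(z - 4)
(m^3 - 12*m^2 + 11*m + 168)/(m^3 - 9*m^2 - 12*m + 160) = (m^2 - 4*m - 21)/(m^2 - m - 20)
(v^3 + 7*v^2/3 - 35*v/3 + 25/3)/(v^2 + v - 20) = (3*v^2 - 8*v + 5)/(3*(v - 4))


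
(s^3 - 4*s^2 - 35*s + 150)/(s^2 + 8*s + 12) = (s^2 - 10*s + 25)/(s + 2)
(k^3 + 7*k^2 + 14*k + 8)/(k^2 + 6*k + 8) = k + 1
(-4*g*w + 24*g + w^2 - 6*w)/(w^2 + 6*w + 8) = (-4*g*w + 24*g + w^2 - 6*w)/(w^2 + 6*w + 8)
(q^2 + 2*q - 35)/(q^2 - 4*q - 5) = (q + 7)/(q + 1)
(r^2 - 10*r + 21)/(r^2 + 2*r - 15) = (r - 7)/(r + 5)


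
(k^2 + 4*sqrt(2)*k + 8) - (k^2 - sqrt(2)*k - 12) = 5*sqrt(2)*k + 20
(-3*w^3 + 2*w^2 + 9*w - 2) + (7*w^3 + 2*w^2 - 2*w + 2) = 4*w^3 + 4*w^2 + 7*w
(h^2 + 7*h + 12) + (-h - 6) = h^2 + 6*h + 6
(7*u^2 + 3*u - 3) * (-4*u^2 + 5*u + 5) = -28*u^4 + 23*u^3 + 62*u^2 - 15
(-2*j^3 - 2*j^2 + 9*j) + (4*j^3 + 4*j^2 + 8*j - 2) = 2*j^3 + 2*j^2 + 17*j - 2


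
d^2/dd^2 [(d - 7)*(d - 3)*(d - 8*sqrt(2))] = 6*d - 16*sqrt(2) - 20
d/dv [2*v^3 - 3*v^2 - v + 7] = 6*v^2 - 6*v - 1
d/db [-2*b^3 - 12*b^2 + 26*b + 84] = -6*b^2 - 24*b + 26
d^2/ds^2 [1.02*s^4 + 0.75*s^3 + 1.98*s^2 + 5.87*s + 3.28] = 12.24*s^2 + 4.5*s + 3.96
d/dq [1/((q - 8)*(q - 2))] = 2*(5 - q)/(q^4 - 20*q^3 + 132*q^2 - 320*q + 256)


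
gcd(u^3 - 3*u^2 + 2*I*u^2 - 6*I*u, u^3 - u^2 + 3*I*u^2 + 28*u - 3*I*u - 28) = 1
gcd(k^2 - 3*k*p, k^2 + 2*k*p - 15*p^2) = -k + 3*p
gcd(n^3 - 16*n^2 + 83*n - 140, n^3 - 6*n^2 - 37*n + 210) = n^2 - 12*n + 35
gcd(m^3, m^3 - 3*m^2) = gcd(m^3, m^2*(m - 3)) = m^2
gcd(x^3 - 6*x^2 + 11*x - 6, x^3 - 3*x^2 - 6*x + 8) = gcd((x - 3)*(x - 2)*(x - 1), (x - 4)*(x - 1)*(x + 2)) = x - 1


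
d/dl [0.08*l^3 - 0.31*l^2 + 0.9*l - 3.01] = 0.24*l^2 - 0.62*l + 0.9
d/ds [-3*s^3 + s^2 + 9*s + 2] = -9*s^2 + 2*s + 9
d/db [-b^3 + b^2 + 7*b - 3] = -3*b^2 + 2*b + 7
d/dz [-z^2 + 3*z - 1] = 3 - 2*z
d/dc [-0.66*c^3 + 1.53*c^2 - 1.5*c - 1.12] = -1.98*c^2 + 3.06*c - 1.5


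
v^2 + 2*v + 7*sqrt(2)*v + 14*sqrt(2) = (v + 2)*(v + 7*sqrt(2))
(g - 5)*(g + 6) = g^2 + g - 30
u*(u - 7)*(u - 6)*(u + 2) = u^4 - 11*u^3 + 16*u^2 + 84*u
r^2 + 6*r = r*(r + 6)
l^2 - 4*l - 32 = (l - 8)*(l + 4)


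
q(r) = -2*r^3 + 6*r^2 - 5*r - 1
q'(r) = -6*r^2 + 12*r - 5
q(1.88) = -2.48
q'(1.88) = -3.65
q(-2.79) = 103.09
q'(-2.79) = -85.18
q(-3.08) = 129.75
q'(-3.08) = -98.88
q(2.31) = -5.19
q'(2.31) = -9.30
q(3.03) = -16.70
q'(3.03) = -23.73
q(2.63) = -9.03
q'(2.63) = -14.94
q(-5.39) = 513.44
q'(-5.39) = -243.99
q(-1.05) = 13.18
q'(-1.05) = -24.22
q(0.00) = -1.00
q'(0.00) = -5.00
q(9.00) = -1018.00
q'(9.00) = -383.00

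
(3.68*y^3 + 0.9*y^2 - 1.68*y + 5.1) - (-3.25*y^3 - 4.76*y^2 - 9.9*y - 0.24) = 6.93*y^3 + 5.66*y^2 + 8.22*y + 5.34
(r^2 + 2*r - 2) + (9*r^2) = 10*r^2 + 2*r - 2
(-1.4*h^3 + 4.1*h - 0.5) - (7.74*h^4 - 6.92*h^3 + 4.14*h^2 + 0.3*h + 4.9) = -7.74*h^4 + 5.52*h^3 - 4.14*h^2 + 3.8*h - 5.4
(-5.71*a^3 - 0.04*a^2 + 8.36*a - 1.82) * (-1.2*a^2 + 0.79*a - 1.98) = 6.852*a^5 - 4.4629*a^4 + 1.2422*a^3 + 8.8676*a^2 - 17.9906*a + 3.6036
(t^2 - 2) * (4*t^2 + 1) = 4*t^4 - 7*t^2 - 2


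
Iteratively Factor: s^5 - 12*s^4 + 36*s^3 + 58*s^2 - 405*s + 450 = (s - 5)*(s^4 - 7*s^3 + s^2 + 63*s - 90) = (s - 5)^2*(s^3 - 2*s^2 - 9*s + 18) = (s - 5)^2*(s - 3)*(s^2 + s - 6) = (s - 5)^2*(s - 3)*(s - 2)*(s + 3)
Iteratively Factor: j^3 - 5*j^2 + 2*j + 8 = (j + 1)*(j^2 - 6*j + 8) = (j - 4)*(j + 1)*(j - 2)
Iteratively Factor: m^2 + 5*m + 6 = (m + 3)*(m + 2)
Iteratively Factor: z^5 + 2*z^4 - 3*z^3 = (z)*(z^4 + 2*z^3 - 3*z^2) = z^2*(z^3 + 2*z^2 - 3*z) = z^3*(z^2 + 2*z - 3) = z^3*(z - 1)*(z + 3)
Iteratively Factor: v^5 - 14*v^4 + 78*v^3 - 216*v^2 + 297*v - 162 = (v - 3)*(v^4 - 11*v^3 + 45*v^2 - 81*v + 54) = (v - 3)^2*(v^3 - 8*v^2 + 21*v - 18) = (v - 3)^3*(v^2 - 5*v + 6) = (v - 3)^4*(v - 2)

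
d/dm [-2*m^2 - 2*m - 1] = -4*m - 2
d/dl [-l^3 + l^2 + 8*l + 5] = -3*l^2 + 2*l + 8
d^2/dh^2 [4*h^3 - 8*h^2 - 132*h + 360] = 24*h - 16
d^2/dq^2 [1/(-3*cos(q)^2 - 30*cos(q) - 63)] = (8*sin(q)^4 - 36*sin(q)^2 - 495*cos(q) + 15*cos(3*q) - 288)/(6*(cos(q) + 3)^3*(cos(q) + 7)^3)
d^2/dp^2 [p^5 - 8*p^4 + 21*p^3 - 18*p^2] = 20*p^3 - 96*p^2 + 126*p - 36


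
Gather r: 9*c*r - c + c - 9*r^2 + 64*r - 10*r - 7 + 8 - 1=-9*r^2 + r*(9*c + 54)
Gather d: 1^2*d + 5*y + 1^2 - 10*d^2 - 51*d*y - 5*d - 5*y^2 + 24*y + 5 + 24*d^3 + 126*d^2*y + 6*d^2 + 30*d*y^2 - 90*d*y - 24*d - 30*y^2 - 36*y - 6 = 24*d^3 + d^2*(126*y - 4) + d*(30*y^2 - 141*y - 28) - 35*y^2 - 7*y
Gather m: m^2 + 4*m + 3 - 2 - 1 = m^2 + 4*m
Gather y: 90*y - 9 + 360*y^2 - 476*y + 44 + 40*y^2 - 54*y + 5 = 400*y^2 - 440*y + 40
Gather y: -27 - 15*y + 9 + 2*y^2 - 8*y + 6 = 2*y^2 - 23*y - 12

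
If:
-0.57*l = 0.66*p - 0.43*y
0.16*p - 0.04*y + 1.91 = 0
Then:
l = 0.464912280701754*y + 13.8223684210526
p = 0.25*y - 11.9375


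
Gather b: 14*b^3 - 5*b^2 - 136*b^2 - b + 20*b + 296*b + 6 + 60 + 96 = 14*b^3 - 141*b^2 + 315*b + 162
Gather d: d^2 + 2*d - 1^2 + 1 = d^2 + 2*d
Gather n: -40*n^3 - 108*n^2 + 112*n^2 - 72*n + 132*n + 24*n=-40*n^3 + 4*n^2 + 84*n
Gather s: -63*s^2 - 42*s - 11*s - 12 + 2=-63*s^2 - 53*s - 10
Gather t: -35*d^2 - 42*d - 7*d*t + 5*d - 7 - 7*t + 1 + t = -35*d^2 - 37*d + t*(-7*d - 6) - 6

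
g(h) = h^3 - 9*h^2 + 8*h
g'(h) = 3*h^2 - 18*h + 8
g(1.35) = -3.14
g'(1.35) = -10.83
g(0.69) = 1.56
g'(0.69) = -2.99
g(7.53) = -23.11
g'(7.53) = 42.56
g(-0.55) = -7.29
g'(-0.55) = 18.81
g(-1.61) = -40.38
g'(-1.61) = 44.76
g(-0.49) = -6.20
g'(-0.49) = 17.54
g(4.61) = -56.42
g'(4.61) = -11.22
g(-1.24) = -25.67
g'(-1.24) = 34.93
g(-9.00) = -1530.00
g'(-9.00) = 413.00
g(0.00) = 0.00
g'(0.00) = 8.00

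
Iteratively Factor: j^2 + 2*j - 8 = (j + 4)*(j - 2)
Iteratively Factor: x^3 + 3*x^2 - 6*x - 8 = (x + 1)*(x^2 + 2*x - 8) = (x - 2)*(x + 1)*(x + 4)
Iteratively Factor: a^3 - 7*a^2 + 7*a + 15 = (a - 5)*(a^2 - 2*a - 3) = (a - 5)*(a - 3)*(a + 1)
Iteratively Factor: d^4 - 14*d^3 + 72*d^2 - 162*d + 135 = (d - 3)*(d^3 - 11*d^2 + 39*d - 45) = (d - 5)*(d - 3)*(d^2 - 6*d + 9) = (d - 5)*(d - 3)^2*(d - 3)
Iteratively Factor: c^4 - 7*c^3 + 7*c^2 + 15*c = (c)*(c^3 - 7*c^2 + 7*c + 15) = c*(c + 1)*(c^2 - 8*c + 15) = c*(c - 3)*(c + 1)*(c - 5)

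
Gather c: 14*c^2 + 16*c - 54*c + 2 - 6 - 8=14*c^2 - 38*c - 12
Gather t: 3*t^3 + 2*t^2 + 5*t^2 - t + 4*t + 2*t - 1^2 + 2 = 3*t^3 + 7*t^2 + 5*t + 1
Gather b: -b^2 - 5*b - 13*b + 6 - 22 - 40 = -b^2 - 18*b - 56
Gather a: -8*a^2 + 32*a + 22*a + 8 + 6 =-8*a^2 + 54*a + 14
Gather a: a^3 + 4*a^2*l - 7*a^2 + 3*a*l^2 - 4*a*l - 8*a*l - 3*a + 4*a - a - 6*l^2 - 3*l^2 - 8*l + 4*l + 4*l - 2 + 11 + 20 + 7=a^3 + a^2*(4*l - 7) + a*(3*l^2 - 12*l) - 9*l^2 + 36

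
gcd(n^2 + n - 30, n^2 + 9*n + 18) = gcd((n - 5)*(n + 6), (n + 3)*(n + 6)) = n + 6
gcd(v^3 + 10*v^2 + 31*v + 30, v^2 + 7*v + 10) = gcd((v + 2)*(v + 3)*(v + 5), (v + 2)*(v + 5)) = v^2 + 7*v + 10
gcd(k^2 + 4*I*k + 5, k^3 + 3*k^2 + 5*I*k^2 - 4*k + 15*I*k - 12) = 1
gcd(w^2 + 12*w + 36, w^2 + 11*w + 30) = w + 6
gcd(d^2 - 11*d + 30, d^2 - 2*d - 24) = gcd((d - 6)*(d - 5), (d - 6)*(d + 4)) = d - 6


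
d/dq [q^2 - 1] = 2*q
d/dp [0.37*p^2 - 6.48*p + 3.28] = 0.74*p - 6.48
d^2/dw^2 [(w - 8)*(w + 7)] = 2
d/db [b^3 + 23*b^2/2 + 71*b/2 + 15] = 3*b^2 + 23*b + 71/2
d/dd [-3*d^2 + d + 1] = 1 - 6*d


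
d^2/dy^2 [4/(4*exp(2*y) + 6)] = (32*exp(2*y) - 48)*exp(2*y)/(2*exp(2*y) + 3)^3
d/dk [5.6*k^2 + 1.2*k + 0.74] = 11.2*k + 1.2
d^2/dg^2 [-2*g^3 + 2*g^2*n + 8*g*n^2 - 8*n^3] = -12*g + 4*n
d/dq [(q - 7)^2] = 2*q - 14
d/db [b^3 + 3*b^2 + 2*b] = 3*b^2 + 6*b + 2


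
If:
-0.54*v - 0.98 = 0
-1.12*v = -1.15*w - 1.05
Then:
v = -1.81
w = -2.68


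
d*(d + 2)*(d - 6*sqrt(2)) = d^3 - 6*sqrt(2)*d^2 + 2*d^2 - 12*sqrt(2)*d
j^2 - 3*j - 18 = (j - 6)*(j + 3)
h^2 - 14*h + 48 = (h - 8)*(h - 6)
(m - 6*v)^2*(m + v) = m^3 - 11*m^2*v + 24*m*v^2 + 36*v^3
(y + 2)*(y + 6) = y^2 + 8*y + 12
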